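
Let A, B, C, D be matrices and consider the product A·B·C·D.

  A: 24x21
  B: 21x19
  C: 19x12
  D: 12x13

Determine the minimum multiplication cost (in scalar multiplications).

14580

Adjacent pairs: AB = 24·21·19 = 9576; BC = 21·19·12 = 4788; CD = 19·12·13 = 2964.
Length 3: A..C: k=1: 0+4788+24·21·12=10836; k=2: 9576+0+24·19·12=15048 → min 10836 | B..D: k=2: 0+2964+21·19·13=8151; k=3: 4788+0+21·12·13=8064 → min 8064.
Length 4: A..D: k=1: 0+8064+24·21·13=14616; k=2: 9576+2964+24·19·13=18468; k=3: 10836+0+24·12·13=14580 → min 14580.
Optimal order: ((A·(B·C))·D) with cost 14580.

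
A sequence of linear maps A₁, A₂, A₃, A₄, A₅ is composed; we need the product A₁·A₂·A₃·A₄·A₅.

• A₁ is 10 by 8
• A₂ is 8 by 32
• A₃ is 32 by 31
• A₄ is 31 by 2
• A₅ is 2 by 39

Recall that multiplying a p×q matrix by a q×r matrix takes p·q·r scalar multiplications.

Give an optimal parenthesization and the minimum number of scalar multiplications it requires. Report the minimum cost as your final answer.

Adjacent pairs: A₁A₂ = 10·8·32 = 2560; A₂A₃ = 8·32·31 = 7936; A₃A₄ = 32·31·2 = 1984; A₄A₅ = 31·2·39 = 2418.
Length 3: A₁..A₃: k=1: 0+7936+10·8·31=10416; k=2: 2560+0+10·32·31=12480 → min 10416 | A₂..A₄: k=2: 0+1984+8·32·2=2496; k=3: 7936+0+8·31·2=8432 → min 2496 | A₃..A₅: k=3: 0+2418+32·31·39=41106; k=4: 1984+0+32·2·39=4480 → min 4480.
Length 4: A₁..A₄: k=1: 0+2496+10·8·2=2656; k=2: 2560+1984+10·32·2=5184; k=3: 10416+0+10·31·2=11036 → min 2656 | A₂..A₅: k=2: 0+4480+8·32·39=14464; k=3: 7936+2418+8·31·39=20026; k=4: 2496+0+8·2·39=3120 → min 3120.
Length 5: A₁..A₅: k=1: 0+3120+10·8·39=6240; k=2: 2560+4480+10·32·39=19520; k=3: 10416+2418+10·31·39=24924; k=4: 2656+0+10·2·39=3436 → min 3436.
Optimal parenthesization: ((A₁·(A₂·(A₃·A₄)))·A₅) with cost 3436.

3436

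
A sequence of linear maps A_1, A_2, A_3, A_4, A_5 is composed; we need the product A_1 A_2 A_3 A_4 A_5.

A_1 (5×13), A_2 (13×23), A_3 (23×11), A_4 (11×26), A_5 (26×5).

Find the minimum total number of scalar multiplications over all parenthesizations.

Adjacent pairs: A_1A_2 = 5·13·23 = 1495; A_2A_3 = 13·23·11 = 3289; A_3A_4 = 23·11·26 = 6578; A_4A_5 = 11·26·5 = 1430.
Length 3: A_1..A_3: k=1: 0+3289+5·13·11=4004; k=2: 1495+0+5·23·11=2760 → min 2760 | A_2..A_4: k=2: 0+6578+13·23·26=14352; k=3: 3289+0+13·11·26=7007 → min 7007 | A_3..A_5: k=3: 0+1430+23·11·5=2695; k=4: 6578+0+23·26·5=9568 → min 2695.
Length 4: A_1..A_4: k=1: 0+7007+5·13·26=8697; k=2: 1495+6578+5·23·26=11063; k=3: 2760+0+5·11·26=4190 → min 4190 | A_2..A_5: k=2: 0+2695+13·23·5=4190; k=3: 3289+1430+13·11·5=5434; k=4: 7007+0+13·26·5=8697 → min 4190.
Length 5: A_1..A_5: k=1: 0+4190+5·13·5=4515; k=2: 1495+2695+5·23·5=4765; k=3: 2760+1430+5·11·5=4465; k=4: 4190+0+5·26·5=4840 → min 4465.
Optimal order: (((A_1 A_2) A_3) (A_4 A_5)) with cost 4465.

4465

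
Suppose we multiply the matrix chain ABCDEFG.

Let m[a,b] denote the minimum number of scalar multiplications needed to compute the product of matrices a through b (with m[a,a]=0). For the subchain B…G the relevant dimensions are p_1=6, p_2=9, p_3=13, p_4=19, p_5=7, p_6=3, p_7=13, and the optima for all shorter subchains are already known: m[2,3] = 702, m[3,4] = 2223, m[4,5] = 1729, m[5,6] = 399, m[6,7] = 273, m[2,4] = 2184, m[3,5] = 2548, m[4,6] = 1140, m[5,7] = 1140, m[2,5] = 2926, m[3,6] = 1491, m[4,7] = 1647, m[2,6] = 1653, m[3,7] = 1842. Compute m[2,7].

1887

m[2,7] = min over k∈[2,6] of m[2,k]+m[k+1,7]+p_{1}·p_k·p_{7}.
k=2: 0 + 1842 + 6·9·13 = 2544; k=3: 702 + 1647 + 6·13·13 = 3363; k=4: 2184 + 1140 + 6·19·13 = 4806; k=5: 2926 + 273 + 6·7·13 = 3745; k=6: 1653 + 0 + 6·3·13 = 1887.
Minimum: 1887 at k=6.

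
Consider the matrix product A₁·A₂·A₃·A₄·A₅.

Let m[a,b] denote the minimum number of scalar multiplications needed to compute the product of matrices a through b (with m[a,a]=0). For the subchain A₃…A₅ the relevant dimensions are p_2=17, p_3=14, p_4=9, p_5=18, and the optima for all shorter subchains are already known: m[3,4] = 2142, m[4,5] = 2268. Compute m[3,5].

m[3,5] = min over k∈[3,4] of m[3,k]+m[k+1,5]+p_{2}·p_k·p_{5}.
k=3: 0 + 2268 + 17·14·18 = 6552; k=4: 2142 + 0 + 17·9·18 = 4896.
Minimum: 4896 at k=4.

4896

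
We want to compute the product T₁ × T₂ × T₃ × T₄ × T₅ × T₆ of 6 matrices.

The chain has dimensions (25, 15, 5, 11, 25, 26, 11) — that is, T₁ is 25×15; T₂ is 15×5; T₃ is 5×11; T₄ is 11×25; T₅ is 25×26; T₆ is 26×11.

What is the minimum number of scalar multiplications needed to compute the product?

Adjacent pairs: T₁T₂ = 25·15·5 = 1875; T₂T₃ = 15·5·11 = 825; T₃T₄ = 5·11·25 = 1375; T₄T₅ = 11·25·26 = 7150; T₅T₆ = 25·26·11 = 7150.
Length 3: T₁..T₃: k=1: 0+825+25·15·11=4950; k=2: 1875+0+25·5·11=3250 → min 3250 | T₂..T₄: k=2: 0+1375+15·5·25=3250; k=3: 825+0+15·11·25=4950 → min 3250 | T₃..T₅: k=3: 0+7150+5·11·26=8580; k=4: 1375+0+5·25·26=4625 → min 4625 | T₄..T₆: k=4: 0+7150+11·25·11=10175; k=5: 7150+0+11·26·11=10296 → min 10175.
Length 4: T₁..T₄: k=1: 0+3250+25·15·25=12625; k=2: 1875+1375+25·5·25=6375; k=3: 3250+0+25·11·25=10125 → min 6375 | T₂..T₅: k=2: 0+4625+15·5·26=6575; k=3: 825+7150+15·11·26=12265; k=4: 3250+0+15·25·26=13000 → min 6575 | T₃..T₆: k=3: 0+10175+5·11·11=10780; k=4: 1375+7150+5·25·11=9900; k=5: 4625+0+5·26·11=6055 → min 6055.
Length 5: T₁..T₅: k=1: 0+6575+25·15·26=16325; k=2: 1875+4625+25·5·26=9750; k=3: 3250+7150+25·11·26=17550; k=4: 6375+0+25·25·26=22625 → min 9750 | T₂..T₆: k=2: 0+6055+15·5·11=6880; k=3: 825+10175+15·11·11=12815; k=4: 3250+7150+15·25·11=14525; k=5: 6575+0+15·26·11=10865 → min 6880.
Length 6: T₁..T₆: k=1: 0+6880+25·15·11=11005; k=2: 1875+6055+25·5·11=9305; k=3: 3250+10175+25·11·11=16450; k=4: 6375+7150+25·25·11=20400; k=5: 9750+0+25·26·11=16900 → min 9305.
Optimal order: ((T₁ × T₂) × (((T₃ × T₄) × T₅) × T₆)) with cost 9305.

9305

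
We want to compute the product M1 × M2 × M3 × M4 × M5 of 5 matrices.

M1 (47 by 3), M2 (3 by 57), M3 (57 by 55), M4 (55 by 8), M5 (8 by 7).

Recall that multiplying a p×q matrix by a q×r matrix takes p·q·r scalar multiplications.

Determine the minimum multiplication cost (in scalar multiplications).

11880

Adjacent pairs: M1M2 = 47·3·57 = 8037; M2M3 = 3·57·55 = 9405; M3M4 = 57·55·8 = 25080; M4M5 = 55·8·7 = 3080.
Length 3: M1..M3: k=1: 0+9405+47·3·55=17160; k=2: 8037+0+47·57·55=155382 → min 17160 | M2..M4: k=2: 0+25080+3·57·8=26448; k=3: 9405+0+3·55·8=10725 → min 10725 | M3..M5: k=3: 0+3080+57·55·7=25025; k=4: 25080+0+57·8·7=28272 → min 25025.
Length 4: M1..M4: k=1: 0+10725+47·3·8=11853; k=2: 8037+25080+47·57·8=54549; k=3: 17160+0+47·55·8=37840 → min 11853 | M2..M5: k=2: 0+25025+3·57·7=26222; k=3: 9405+3080+3·55·7=13640; k=4: 10725+0+3·8·7=10893 → min 10893.
Length 5: M1..M5: k=1: 0+10893+47·3·7=11880; k=2: 8037+25025+47·57·7=51815; k=3: 17160+3080+47·55·7=38335; k=4: 11853+0+47·8·7=14485 → min 11880.
Optimal order: (M1 × (((M2 × M3) × M4) × M5)) with cost 11880.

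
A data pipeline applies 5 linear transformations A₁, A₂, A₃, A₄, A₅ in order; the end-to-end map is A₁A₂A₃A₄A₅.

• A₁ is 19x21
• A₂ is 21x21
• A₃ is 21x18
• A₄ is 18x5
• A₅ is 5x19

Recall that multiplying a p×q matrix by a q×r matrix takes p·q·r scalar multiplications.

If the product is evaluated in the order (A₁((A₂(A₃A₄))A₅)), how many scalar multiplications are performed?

(A₃A₄): 21×18 by 18×5 → 21×5, cost 21·18·5 = 1890
(A₂(A₃A₄)): 21×21 by 21×5 → 21×5, cost 21·21·5 = 2205; cumulative 4095
((A₂(A₃A₄))A₅): 21×5 by 5×19 → 21×19, cost 21·5·19 = 1995; cumulative 6090
(A₁((A₂(A₃A₄))A₅)): 19×21 by 21×19 → 19×19, cost 19·21·19 = 7581; cumulative 13671
Total: 13671 scalar multiplications.

13671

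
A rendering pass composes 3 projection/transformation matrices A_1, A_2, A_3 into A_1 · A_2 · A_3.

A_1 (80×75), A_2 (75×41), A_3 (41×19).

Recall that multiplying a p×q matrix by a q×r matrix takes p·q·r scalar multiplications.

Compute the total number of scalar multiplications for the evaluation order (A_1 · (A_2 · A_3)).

(A_2 · A_3): 75×41 by 41×19 → 75×19, cost 75·41·19 = 58425
(A_1 · (A_2 · A_3)): 80×75 by 75×19 → 80×19, cost 80·75·19 = 114000; cumulative 172425
Total: 172425 scalar multiplications.

172425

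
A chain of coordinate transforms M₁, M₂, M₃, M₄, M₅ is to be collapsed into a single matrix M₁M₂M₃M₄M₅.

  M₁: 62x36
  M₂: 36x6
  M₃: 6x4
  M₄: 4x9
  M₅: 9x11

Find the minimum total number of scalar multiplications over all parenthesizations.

Adjacent pairs: M₁M₂ = 62·36·6 = 13392; M₂M₃ = 36·6·4 = 864; M₃M₄ = 6·4·9 = 216; M₄M₅ = 4·9·11 = 396.
Length 3: M₁..M₃: k=1: 0+864+62·36·4=9792; k=2: 13392+0+62·6·4=14880 → min 9792 | M₂..M₄: k=2: 0+216+36·6·9=2160; k=3: 864+0+36·4·9=2160 → min 2160 | M₃..M₅: k=3: 0+396+6·4·11=660; k=4: 216+0+6·9·11=810 → min 660.
Length 4: M₁..M₄: k=1: 0+2160+62·36·9=22248; k=2: 13392+216+62·6·9=16956; k=3: 9792+0+62·4·9=12024 → min 12024 | M₂..M₅: k=2: 0+660+36·6·11=3036; k=3: 864+396+36·4·11=2844; k=4: 2160+0+36·9·11=5724 → min 2844.
Length 5: M₁..M₅: k=1: 0+2844+62·36·11=27396; k=2: 13392+660+62·6·11=18144; k=3: 9792+396+62·4·11=12916; k=4: 12024+0+62·9·11=18162 → min 12916.
Optimal order: ((M₁(M₂M₃))(M₄M₅)) with cost 12916.

12916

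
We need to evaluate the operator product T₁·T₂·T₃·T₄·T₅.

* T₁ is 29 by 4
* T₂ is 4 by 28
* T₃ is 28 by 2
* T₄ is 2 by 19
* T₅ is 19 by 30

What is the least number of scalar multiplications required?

3336

Adjacent pairs: T₁T₂ = 29·4·28 = 3248; T₂T₃ = 4·28·2 = 224; T₃T₄ = 28·2·19 = 1064; T₄T₅ = 2·19·30 = 1140.
Length 3: T₁..T₃: k=1: 0+224+29·4·2=456; k=2: 3248+0+29·28·2=4872 → min 456 | T₂..T₄: k=2: 0+1064+4·28·19=3192; k=3: 224+0+4·2·19=376 → min 376 | T₃..T₅: k=3: 0+1140+28·2·30=2820; k=4: 1064+0+28·19·30=17024 → min 2820.
Length 4: T₁..T₄: k=1: 0+376+29·4·19=2580; k=2: 3248+1064+29·28·19=19740; k=3: 456+0+29·2·19=1558 → min 1558 | T₂..T₅: k=2: 0+2820+4·28·30=6180; k=3: 224+1140+4·2·30=1604; k=4: 376+0+4·19·30=2656 → min 1604.
Length 5: T₁..T₅: k=1: 0+1604+29·4·30=5084; k=2: 3248+2820+29·28·30=30428; k=3: 456+1140+29·2·30=3336; k=4: 1558+0+29·19·30=18088 → min 3336.
Optimal order: ((T₁·(T₂·T₃))·(T₄·T₅)) with cost 3336.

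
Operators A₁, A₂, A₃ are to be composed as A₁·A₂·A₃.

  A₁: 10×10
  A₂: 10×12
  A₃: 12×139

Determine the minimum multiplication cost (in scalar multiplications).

Order (A₁·(A₂·A₃)): (A₂·A₃): 10×12 by 12×139 → 10×139, cost 10·12·139 = 16680; (A₁·(A₂·A₃)): 10×10 by 10×139 → 10×139, cost 10·10·139 = 13900; cumulative 30580. Total 30580.
Order ((A₁·A₂)·A₃): (A₁·A₂): 10×10 by 10×12 → 10×12, cost 10·10·12 = 1200; ((A₁·A₂)·A₃): 10×12 by 12×139 → 10×139, cost 10·12·139 = 16680; cumulative 17880. Total 17880.
Minimum: 17880.

17880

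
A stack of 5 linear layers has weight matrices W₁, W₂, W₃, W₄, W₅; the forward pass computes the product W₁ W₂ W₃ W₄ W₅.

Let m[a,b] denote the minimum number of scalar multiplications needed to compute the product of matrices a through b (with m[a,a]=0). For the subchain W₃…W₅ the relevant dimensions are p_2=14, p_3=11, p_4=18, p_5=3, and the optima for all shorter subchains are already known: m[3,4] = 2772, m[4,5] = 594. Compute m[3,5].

1056

m[3,5] = min over k∈[3,4] of m[3,k]+m[k+1,5]+p_{2}·p_k·p_{5}.
k=3: 0 + 594 + 14·11·3 = 1056; k=4: 2772 + 0 + 14·18·3 = 3528.
Minimum: 1056 at k=3.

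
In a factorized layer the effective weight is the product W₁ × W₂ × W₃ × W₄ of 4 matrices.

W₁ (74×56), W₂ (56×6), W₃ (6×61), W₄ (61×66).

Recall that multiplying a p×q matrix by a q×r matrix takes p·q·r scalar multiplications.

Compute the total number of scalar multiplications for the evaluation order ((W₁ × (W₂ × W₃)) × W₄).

571204

(W₂ × W₃): 56×6 by 6×61 → 56×61, cost 56·6·61 = 20496
(W₁ × (W₂ × W₃)): 74×56 by 56×61 → 74×61, cost 74·56·61 = 252784; cumulative 273280
((W₁ × (W₂ × W₃)) × W₄): 74×61 by 61×66 → 74×66, cost 74·61·66 = 297924; cumulative 571204
Total: 571204 scalar multiplications.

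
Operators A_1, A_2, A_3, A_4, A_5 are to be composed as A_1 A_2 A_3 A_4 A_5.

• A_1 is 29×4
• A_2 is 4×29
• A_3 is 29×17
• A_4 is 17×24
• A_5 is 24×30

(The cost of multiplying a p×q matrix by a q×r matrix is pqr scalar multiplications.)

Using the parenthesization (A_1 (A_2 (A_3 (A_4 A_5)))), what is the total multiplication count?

33990

(A_4 A_5): 17×24 by 24×30 → 17×30, cost 17·24·30 = 12240
(A_3 (A_4 A_5)): 29×17 by 17×30 → 29×30, cost 29·17·30 = 14790; cumulative 27030
(A_2 (A_3 (A_4 A_5))): 4×29 by 29×30 → 4×30, cost 4·29·30 = 3480; cumulative 30510
(A_1 (A_2 (A_3 (A_4 A_5)))): 29×4 by 4×30 → 29×30, cost 29·4·30 = 3480; cumulative 33990
Total: 33990 scalar multiplications.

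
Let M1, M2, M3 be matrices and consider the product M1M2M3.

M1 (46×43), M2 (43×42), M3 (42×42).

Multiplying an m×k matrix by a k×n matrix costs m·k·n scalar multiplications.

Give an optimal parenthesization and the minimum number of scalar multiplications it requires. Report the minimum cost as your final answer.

158928

(M1(M2M3)): cost 158928.
((M1M2)M3): cost 164220.
Optimal: (M1(M2M3)) with cost 158928.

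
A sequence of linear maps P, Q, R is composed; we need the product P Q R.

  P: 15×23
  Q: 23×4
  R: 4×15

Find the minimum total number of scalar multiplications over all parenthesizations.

Order (P (Q R)): (Q R): 23×4 by 4×15 → 23×15, cost 23·4·15 = 1380; (P (Q R)): 15×23 by 23×15 → 15×15, cost 15·23·15 = 5175; cumulative 6555. Total 6555.
Order ((P Q) R): (P Q): 15×23 by 23×4 → 15×4, cost 15·23·4 = 1380; ((P Q) R): 15×4 by 4×15 → 15×15, cost 15·4·15 = 900; cumulative 2280. Total 2280.
Minimum: 2280.

2280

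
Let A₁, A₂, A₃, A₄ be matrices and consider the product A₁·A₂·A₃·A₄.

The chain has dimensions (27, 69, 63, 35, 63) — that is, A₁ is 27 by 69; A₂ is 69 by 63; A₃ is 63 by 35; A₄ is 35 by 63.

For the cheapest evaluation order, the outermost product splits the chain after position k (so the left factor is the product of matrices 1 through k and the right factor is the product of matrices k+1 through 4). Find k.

3

Adjacent pairs: A₁A₂ = 27·69·63 = 117369; A₂A₃ = 69·63·35 = 152145; A₃A₄ = 63·35·63 = 138915.
Length 3: A₁..A₃: k=1: 0+152145+27·69·35=217350; k=2: 117369+0+27·63·35=176904 → min 176904 | A₂..A₄: k=2: 0+138915+69·63·63=412776; k=3: 152145+0+69·35·63=304290 → min 304290.
Top-level splits: k=1: (A₁..A₁)·(A₂..A₄) → 0+304290+27·69·63 = 421659; k=2: (A₁..A₂)·(A₃..A₄) → 117369+138915+27·63·63 = 363447; k=3: (A₁..A₃)·(A₄..A₄) → 176904+0+27·35·63 = 236439.
Best split is after A₃, i.e. k = 3.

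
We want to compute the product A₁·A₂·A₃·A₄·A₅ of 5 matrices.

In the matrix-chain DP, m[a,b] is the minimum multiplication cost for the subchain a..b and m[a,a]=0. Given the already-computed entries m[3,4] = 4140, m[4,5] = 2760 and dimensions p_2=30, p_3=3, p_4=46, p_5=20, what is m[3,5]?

m[3,5] = min over k∈[3,4] of m[3,k]+m[k+1,5]+p_{2}·p_k·p_{5}.
k=3: 0 + 2760 + 30·3·20 = 4560; k=4: 4140 + 0 + 30·46·20 = 31740.
Minimum: 4560 at k=3.

4560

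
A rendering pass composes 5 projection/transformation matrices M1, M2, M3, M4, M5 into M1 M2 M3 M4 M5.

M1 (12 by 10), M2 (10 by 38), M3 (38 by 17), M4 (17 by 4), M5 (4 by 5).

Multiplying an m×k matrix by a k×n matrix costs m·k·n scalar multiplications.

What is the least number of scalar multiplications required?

Adjacent pairs: M1M2 = 12·10·38 = 4560; M2M3 = 10·38·17 = 6460; M3M4 = 38·17·4 = 2584; M4M5 = 17·4·5 = 340.
Length 3: M1..M3: k=1: 0+6460+12·10·17=8500; k=2: 4560+0+12·38·17=12312 → min 8500 | M2..M4: k=2: 0+2584+10·38·4=4104; k=3: 6460+0+10·17·4=7140 → min 4104 | M3..M5: k=3: 0+340+38·17·5=3570; k=4: 2584+0+38·4·5=3344 → min 3344.
Length 4: M1..M4: k=1: 0+4104+12·10·4=4584; k=2: 4560+2584+12·38·4=8968; k=3: 8500+0+12·17·4=9316 → min 4584 | M2..M5: k=2: 0+3344+10·38·5=5244; k=3: 6460+340+10·17·5=7650; k=4: 4104+0+10·4·5=4304 → min 4304.
Length 5: M1..M5: k=1: 0+4304+12·10·5=4904; k=2: 4560+3344+12·38·5=10184; k=3: 8500+340+12·17·5=9860; k=4: 4584+0+12·4·5=4824 → min 4824.
Optimal order: ((M1 (M2 (M3 M4))) M5) with cost 4824.

4824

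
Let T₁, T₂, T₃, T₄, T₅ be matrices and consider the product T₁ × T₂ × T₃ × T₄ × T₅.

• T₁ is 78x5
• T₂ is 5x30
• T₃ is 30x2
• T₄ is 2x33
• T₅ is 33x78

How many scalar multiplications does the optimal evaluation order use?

18396

Adjacent pairs: T₁T₂ = 78·5·30 = 11700; T₂T₃ = 5·30·2 = 300; T₃T₄ = 30·2·33 = 1980; T₄T₅ = 2·33·78 = 5148.
Length 3: T₁..T₃: k=1: 0+300+78·5·2=1080; k=2: 11700+0+78·30·2=16380 → min 1080 | T₂..T₄: k=2: 0+1980+5·30·33=6930; k=3: 300+0+5·2·33=630 → min 630 | T₃..T₅: k=3: 0+5148+30·2·78=9828; k=4: 1980+0+30·33·78=79200 → min 9828.
Length 4: T₁..T₄: k=1: 0+630+78·5·33=13500; k=2: 11700+1980+78·30·33=90900; k=3: 1080+0+78·2·33=6228 → min 6228 | T₂..T₅: k=2: 0+9828+5·30·78=21528; k=3: 300+5148+5·2·78=6228; k=4: 630+0+5·33·78=13500 → min 6228.
Length 5: T₁..T₅: k=1: 0+6228+78·5·78=36648; k=2: 11700+9828+78·30·78=204048; k=3: 1080+5148+78·2·78=18396; k=4: 6228+0+78·33·78=207000 → min 18396.
Optimal order: ((T₁ × (T₂ × T₃)) × (T₄ × T₅)) with cost 18396.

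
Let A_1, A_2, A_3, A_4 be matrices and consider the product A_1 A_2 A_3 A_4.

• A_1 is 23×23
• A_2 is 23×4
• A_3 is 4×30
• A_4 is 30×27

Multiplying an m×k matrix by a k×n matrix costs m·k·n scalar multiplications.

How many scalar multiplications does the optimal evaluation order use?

7840

Adjacent pairs: A_1A_2 = 23·23·4 = 2116; A_2A_3 = 23·4·30 = 2760; A_3A_4 = 4·30·27 = 3240.
Length 3: A_1..A_3: k=1: 0+2760+23·23·30=18630; k=2: 2116+0+23·4·30=4876 → min 4876 | A_2..A_4: k=2: 0+3240+23·4·27=5724; k=3: 2760+0+23·30·27=21390 → min 5724.
Length 4: A_1..A_4: k=1: 0+5724+23·23·27=20007; k=2: 2116+3240+23·4·27=7840; k=3: 4876+0+23·30·27=23506 → min 7840.
Optimal order: ((A_1 A_2) (A_3 A_4)) with cost 7840.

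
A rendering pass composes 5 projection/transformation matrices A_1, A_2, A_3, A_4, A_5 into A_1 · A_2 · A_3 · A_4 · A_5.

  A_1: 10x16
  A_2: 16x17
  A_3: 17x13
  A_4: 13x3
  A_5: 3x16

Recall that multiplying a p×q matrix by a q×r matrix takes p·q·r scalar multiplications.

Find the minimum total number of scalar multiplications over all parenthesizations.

2439

Adjacent pairs: A_1A_2 = 10·16·17 = 2720; A_2A_3 = 16·17·13 = 3536; A_3A_4 = 17·13·3 = 663; A_4A_5 = 13·3·16 = 624.
Length 3: A_1..A_3: k=1: 0+3536+10·16·13=5616; k=2: 2720+0+10·17·13=4930 → min 4930 | A_2..A_4: k=2: 0+663+16·17·3=1479; k=3: 3536+0+16·13·3=4160 → min 1479 | A_3..A_5: k=3: 0+624+17·13·16=4160; k=4: 663+0+17·3·16=1479 → min 1479.
Length 4: A_1..A_4: k=1: 0+1479+10·16·3=1959; k=2: 2720+663+10·17·3=3893; k=3: 4930+0+10·13·3=5320 → min 1959 | A_2..A_5: k=2: 0+1479+16·17·16=5831; k=3: 3536+624+16·13·16=7488; k=4: 1479+0+16·3·16=2247 → min 2247.
Length 5: A_1..A_5: k=1: 0+2247+10·16·16=4807; k=2: 2720+1479+10·17·16=6919; k=3: 4930+624+10·13·16=7634; k=4: 1959+0+10·3·16=2439 → min 2439.
Optimal order: ((A_1 · (A_2 · (A_3 · A_4))) · A_5) with cost 2439.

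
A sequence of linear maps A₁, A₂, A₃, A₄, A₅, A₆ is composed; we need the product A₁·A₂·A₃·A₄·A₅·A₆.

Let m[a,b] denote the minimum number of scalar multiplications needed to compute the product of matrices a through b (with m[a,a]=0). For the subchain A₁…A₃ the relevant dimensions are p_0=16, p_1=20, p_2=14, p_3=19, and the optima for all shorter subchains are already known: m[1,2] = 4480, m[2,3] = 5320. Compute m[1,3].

m[1,3] = min over k∈[1,2] of m[1,k]+m[k+1,3]+p_{0}·p_k·p_{3}.
k=1: 0 + 5320 + 16·20·19 = 11400; k=2: 4480 + 0 + 16·14·19 = 8736.
Minimum: 8736 at k=2.

8736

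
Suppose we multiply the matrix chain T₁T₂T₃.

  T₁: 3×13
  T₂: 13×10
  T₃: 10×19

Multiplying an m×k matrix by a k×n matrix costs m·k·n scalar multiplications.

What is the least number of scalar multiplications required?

960

Order (T₁(T₂T₃)): (T₂T₃): 13×10 by 10×19 → 13×19, cost 13·10·19 = 2470; (T₁(T₂T₃)): 3×13 by 13×19 → 3×19, cost 3·13·19 = 741; cumulative 3211. Total 3211.
Order ((T₁T₂)T₃): (T₁T₂): 3×13 by 13×10 → 3×10, cost 3·13·10 = 390; ((T₁T₂)T₃): 3×10 by 10×19 → 3×19, cost 3·10·19 = 570; cumulative 960. Total 960.
Minimum: 960.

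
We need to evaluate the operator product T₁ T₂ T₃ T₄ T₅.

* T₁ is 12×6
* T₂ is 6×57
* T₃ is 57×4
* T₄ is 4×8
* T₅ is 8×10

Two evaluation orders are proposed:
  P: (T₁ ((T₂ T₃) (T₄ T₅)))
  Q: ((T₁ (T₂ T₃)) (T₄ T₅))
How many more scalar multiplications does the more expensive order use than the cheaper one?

Order P = (T₁ ((T₂ T₃) (T₄ T₅))): (T₂ T₃): 6×57 by 57×4 → 6×4, cost 6·57·4 = 1368; (T₄ T₅): 4×8 by 8×10 → 4×10, cost 4·8·10 = 320; ((T₂ T₃) (T₄ T₅)): 6×4 by 4×10 → 6×10, cost 6·4·10 = 240; cumulative 1928; (T₁ ((T₂ T₃) (T₄ T₅))): 12×6 by 6×10 → 12×10, cost 12·6·10 = 720; cumulative 2648. Total 2648.
Order Q = ((T₁ (T₂ T₃)) (T₄ T₅)): (T₂ T₃): 6×57 by 57×4 → 6×4, cost 6·57·4 = 1368; (T₁ (T₂ T₃)): 12×6 by 6×4 → 12×4, cost 12·6·4 = 288; cumulative 1656; (T₄ T₅): 4×8 by 8×10 → 4×10, cost 4·8·10 = 320; ((T₁ (T₂ T₃)) (T₄ T₅)): 12×4 by 4×10 → 12×10, cost 12·4·10 = 480; cumulative 2456. Total 2456.
Difference: |2648 − 2456| = 192.

192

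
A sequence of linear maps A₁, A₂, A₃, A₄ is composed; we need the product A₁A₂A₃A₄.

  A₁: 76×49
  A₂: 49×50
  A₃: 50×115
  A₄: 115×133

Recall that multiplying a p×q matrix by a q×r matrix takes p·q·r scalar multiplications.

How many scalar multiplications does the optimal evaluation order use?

1456350

Adjacent pairs: A₁A₂ = 76·49·50 = 186200; A₂A₃ = 49·50·115 = 281750; A₃A₄ = 50·115·133 = 764750.
Length 3: A₁..A₃: k=1: 0+281750+76·49·115=710010; k=2: 186200+0+76·50·115=623200 → min 623200 | A₂..A₄: k=2: 0+764750+49·50·133=1090600; k=3: 281750+0+49·115·133=1031205 → min 1031205.
Length 4: A₁..A₄: k=1: 0+1031205+76·49·133=1526497; k=2: 186200+764750+76·50·133=1456350; k=3: 623200+0+76·115·133=1785620 → min 1456350.
Optimal order: ((A₁A₂)(A₃A₄)) with cost 1456350.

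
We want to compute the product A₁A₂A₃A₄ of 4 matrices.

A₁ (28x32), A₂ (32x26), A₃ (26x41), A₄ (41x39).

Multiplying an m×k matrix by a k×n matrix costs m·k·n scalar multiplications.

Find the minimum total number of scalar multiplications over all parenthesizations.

Adjacent pairs: A₁A₂ = 28·32·26 = 23296; A₂A₃ = 32·26·41 = 34112; A₃A₄ = 26·41·39 = 41574.
Length 3: A₁..A₃: k=1: 0+34112+28·32·41=70848; k=2: 23296+0+28·26·41=53144 → min 53144 | A₂..A₄: k=2: 0+41574+32·26·39=74022; k=3: 34112+0+32·41·39=85280 → min 74022.
Length 4: A₁..A₄: k=1: 0+74022+28·32·39=108966; k=2: 23296+41574+28·26·39=93262; k=3: 53144+0+28·41·39=97916 → min 93262.
Optimal order: ((A₁A₂)(A₃A₄)) with cost 93262.

93262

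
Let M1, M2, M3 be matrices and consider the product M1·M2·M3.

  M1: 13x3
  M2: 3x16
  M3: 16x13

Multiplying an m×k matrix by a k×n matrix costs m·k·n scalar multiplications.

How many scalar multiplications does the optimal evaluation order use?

Order (M1·(M2·M3)): (M2·M3): 3×16 by 16×13 → 3×13, cost 3·16·13 = 624; (M1·(M2·M3)): 13×3 by 3×13 → 13×13, cost 13·3·13 = 507; cumulative 1131. Total 1131.
Order ((M1·M2)·M3): (M1·M2): 13×3 by 3×16 → 13×16, cost 13·3·16 = 624; ((M1·M2)·M3): 13×16 by 16×13 → 13×13, cost 13·16·13 = 2704; cumulative 3328. Total 3328.
Minimum: 1131.

1131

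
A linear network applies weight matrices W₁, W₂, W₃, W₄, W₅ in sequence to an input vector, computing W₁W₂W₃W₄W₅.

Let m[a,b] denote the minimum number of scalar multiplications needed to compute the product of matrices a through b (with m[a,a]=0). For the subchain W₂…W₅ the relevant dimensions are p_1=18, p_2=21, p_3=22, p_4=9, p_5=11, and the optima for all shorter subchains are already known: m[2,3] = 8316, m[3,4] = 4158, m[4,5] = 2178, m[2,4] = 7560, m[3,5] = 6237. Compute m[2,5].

9342

m[2,5] = min over k∈[2,4] of m[2,k]+m[k+1,5]+p_{1}·p_k·p_{5}.
k=2: 0 + 6237 + 18·21·11 = 10395; k=3: 8316 + 2178 + 18·22·11 = 14850; k=4: 7560 + 0 + 18·9·11 = 9342.
Minimum: 9342 at k=4.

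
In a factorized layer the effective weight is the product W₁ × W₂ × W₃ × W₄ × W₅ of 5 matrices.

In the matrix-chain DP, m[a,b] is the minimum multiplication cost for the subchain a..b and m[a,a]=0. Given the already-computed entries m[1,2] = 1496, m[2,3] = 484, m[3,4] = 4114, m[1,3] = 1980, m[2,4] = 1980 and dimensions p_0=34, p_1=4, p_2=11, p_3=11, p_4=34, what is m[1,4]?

6604

m[1,4] = min over k∈[1,3] of m[1,k]+m[k+1,4]+p_{0}·p_k·p_{4}.
k=1: 0 + 1980 + 34·4·34 = 6604; k=2: 1496 + 4114 + 34·11·34 = 18326; k=3: 1980 + 0 + 34·11·34 = 14696.
Minimum: 6604 at k=1.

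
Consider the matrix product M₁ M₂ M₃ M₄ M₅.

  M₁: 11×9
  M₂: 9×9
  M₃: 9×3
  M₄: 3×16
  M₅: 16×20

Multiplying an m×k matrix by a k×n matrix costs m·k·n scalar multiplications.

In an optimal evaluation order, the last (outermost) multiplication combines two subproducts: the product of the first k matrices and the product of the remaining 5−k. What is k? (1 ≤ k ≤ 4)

Adjacent pairs: M₁M₂ = 11·9·9 = 891; M₂M₃ = 9·9·3 = 243; M₃M₄ = 9·3·16 = 432; M₄M₅ = 3·16·20 = 960.
Length 3: M₁..M₃: k=1: 0+243+11·9·3=540; k=2: 891+0+11·9·3=1188 → min 540 | M₂..M₄: k=2: 0+432+9·9·16=1728; k=3: 243+0+9·3·16=675 → min 675 | M₃..M₅: k=3: 0+960+9·3·20=1500; k=4: 432+0+9·16·20=3312 → min 1500.
Length 4: M₁..M₄: k=1: 0+675+11·9·16=2259; k=2: 891+432+11·9·16=2907; k=3: 540+0+11·3·16=1068 → min 1068 | M₂..M₅: k=2: 0+1500+9·9·20=3120; k=3: 243+960+9·3·20=1743; k=4: 675+0+9·16·20=3555 → min 1743.
Top-level splits: k=1: (M₁..M₁)·(M₂..M₅) → 0+1743+11·9·20 = 3723; k=2: (M₁..M₂)·(M₃..M₅) → 891+1500+11·9·20 = 4371; k=3: (M₁..M₃)·(M₄..M₅) → 540+960+11·3·20 = 2160; k=4: (M₁..M₄)·(M₅..M₅) → 1068+0+11·16·20 = 4588.
Best split is after M₃, i.e. k = 3.

3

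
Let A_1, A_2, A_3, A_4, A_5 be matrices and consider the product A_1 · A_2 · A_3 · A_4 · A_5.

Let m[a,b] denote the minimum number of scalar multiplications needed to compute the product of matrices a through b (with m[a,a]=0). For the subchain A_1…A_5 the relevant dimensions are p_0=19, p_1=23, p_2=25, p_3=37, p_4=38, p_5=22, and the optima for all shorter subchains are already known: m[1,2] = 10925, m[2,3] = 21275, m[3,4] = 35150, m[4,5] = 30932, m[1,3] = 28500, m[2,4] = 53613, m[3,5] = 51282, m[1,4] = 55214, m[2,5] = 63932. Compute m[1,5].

m[1,5] = min over k∈[1,4] of m[1,k]+m[k+1,5]+p_{0}·p_k·p_{5}.
k=1: 0 + 63932 + 19·23·22 = 73546; k=2: 10925 + 51282 + 19·25·22 = 72657; k=3: 28500 + 30932 + 19·37·22 = 74898; k=4: 55214 + 0 + 19·38·22 = 71098.
Minimum: 71098 at k=4.

71098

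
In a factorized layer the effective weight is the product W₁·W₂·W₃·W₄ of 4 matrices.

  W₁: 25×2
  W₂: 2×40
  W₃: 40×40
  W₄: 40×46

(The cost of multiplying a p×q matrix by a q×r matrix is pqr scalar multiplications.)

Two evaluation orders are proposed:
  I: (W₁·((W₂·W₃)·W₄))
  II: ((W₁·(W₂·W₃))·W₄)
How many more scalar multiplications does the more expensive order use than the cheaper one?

42020

Order I = (W₁·((W₂·W₃)·W₄)): (W₂·W₃): 2×40 by 40×40 → 2×40, cost 2·40·40 = 3200; ((W₂·W₃)·W₄): 2×40 by 40×46 → 2×46, cost 2·40·46 = 3680; cumulative 6880; (W₁·((W₂·W₃)·W₄)): 25×2 by 2×46 → 25×46, cost 25·2·46 = 2300; cumulative 9180. Total 9180.
Order II = ((W₁·(W₂·W₃))·W₄): (W₂·W₃): 2×40 by 40×40 → 2×40, cost 2·40·40 = 3200; (W₁·(W₂·W₃)): 25×2 by 2×40 → 25×40, cost 25·2·40 = 2000; cumulative 5200; ((W₁·(W₂·W₃))·W₄): 25×40 by 40×46 → 25×46, cost 25·40·46 = 46000; cumulative 51200. Total 51200.
Difference: |9180 − 51200| = 42020.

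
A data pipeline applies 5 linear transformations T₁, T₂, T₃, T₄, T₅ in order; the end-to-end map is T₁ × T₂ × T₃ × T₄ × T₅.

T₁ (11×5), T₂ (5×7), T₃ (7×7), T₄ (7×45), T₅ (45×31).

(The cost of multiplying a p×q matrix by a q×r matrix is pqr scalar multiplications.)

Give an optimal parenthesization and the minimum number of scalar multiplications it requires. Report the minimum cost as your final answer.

Adjacent pairs: T₁T₂ = 11·5·7 = 385; T₂T₃ = 5·7·7 = 245; T₃T₄ = 7·7·45 = 2205; T₄T₅ = 7·45·31 = 9765.
Length 3: T₁..T₃: k=1: 0+245+11·5·7=630; k=2: 385+0+11·7·7=924 → min 630 | T₂..T₄: k=2: 0+2205+5·7·45=3780; k=3: 245+0+5·7·45=1820 → min 1820 | T₃..T₅: k=3: 0+9765+7·7·31=11284; k=4: 2205+0+7·45·31=11970 → min 11284.
Length 4: T₁..T₄: k=1: 0+1820+11·5·45=4295; k=2: 385+2205+11·7·45=6055; k=3: 630+0+11·7·45=4095 → min 4095 | T₂..T₅: k=2: 0+11284+5·7·31=12369; k=3: 245+9765+5·7·31=11095; k=4: 1820+0+5·45·31=8795 → min 8795.
Length 5: T₁..T₅: k=1: 0+8795+11·5·31=10500; k=2: 385+11284+11·7·31=14056; k=3: 630+9765+11·7·31=12782; k=4: 4095+0+11·45·31=19440 → min 10500.
Optimal parenthesization: (T₁ × (((T₂ × T₃) × T₄) × T₅)) with cost 10500.

10500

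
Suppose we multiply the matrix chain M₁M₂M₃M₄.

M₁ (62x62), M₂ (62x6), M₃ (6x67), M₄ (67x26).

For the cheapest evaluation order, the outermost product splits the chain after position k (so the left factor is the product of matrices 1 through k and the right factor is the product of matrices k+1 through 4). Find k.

2

Adjacent pairs: M₁M₂ = 62·62·6 = 23064; M₂M₃ = 62·6·67 = 24924; M₃M₄ = 6·67·26 = 10452.
Length 3: M₁..M₃: k=1: 0+24924+62·62·67=282472; k=2: 23064+0+62·6·67=47988 → min 47988 | M₂..M₄: k=2: 0+10452+62·6·26=20124; k=3: 24924+0+62·67·26=132928 → min 20124.
Top-level splits: k=1: (M₁..M₁)·(M₂..M₄) → 0+20124+62·62·26 = 120068; k=2: (M₁..M₂)·(M₃..M₄) → 23064+10452+62·6·26 = 43188; k=3: (M₁..M₃)·(M₄..M₄) → 47988+0+62·67·26 = 155992.
Best split is after M₂, i.e. k = 2.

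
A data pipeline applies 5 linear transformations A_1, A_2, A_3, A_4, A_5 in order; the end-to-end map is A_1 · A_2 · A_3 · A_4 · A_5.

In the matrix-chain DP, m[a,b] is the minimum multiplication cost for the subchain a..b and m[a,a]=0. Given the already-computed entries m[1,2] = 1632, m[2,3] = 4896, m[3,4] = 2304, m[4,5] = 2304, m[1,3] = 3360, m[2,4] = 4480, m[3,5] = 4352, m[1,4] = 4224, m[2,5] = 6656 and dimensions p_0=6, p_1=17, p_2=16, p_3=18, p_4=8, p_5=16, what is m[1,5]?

4992

m[1,5] = min over k∈[1,4] of m[1,k]+m[k+1,5]+p_{0}·p_k·p_{5}.
k=1: 0 + 6656 + 6·17·16 = 8288; k=2: 1632 + 4352 + 6·16·16 = 7520; k=3: 3360 + 2304 + 6·18·16 = 7392; k=4: 4224 + 0 + 6·8·16 = 4992.
Minimum: 4992 at k=4.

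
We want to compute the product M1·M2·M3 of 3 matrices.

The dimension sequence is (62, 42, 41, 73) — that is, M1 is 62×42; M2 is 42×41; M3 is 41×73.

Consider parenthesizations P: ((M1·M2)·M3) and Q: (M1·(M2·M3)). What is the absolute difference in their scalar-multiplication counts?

23468

Order P = ((M1·M2)·M3): (M1·M2): 62×42 by 42×41 → 62×41, cost 62·42·41 = 106764; ((M1·M2)·M3): 62×41 by 41×73 → 62×73, cost 62·41·73 = 185566; cumulative 292330. Total 292330.
Order Q = (M1·(M2·M3)): (M2·M3): 42×41 by 41×73 → 42×73, cost 42·41·73 = 125706; (M1·(M2·M3)): 62×42 by 42×73 → 62×73, cost 62·42·73 = 190092; cumulative 315798. Total 315798.
Difference: |292330 − 315798| = 23468.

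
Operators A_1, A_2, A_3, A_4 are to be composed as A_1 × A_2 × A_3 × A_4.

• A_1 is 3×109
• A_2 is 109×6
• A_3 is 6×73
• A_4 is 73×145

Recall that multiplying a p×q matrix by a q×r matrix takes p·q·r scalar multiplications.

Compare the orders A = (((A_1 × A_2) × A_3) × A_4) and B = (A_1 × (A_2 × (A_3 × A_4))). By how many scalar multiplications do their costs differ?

170724

Order A = (((A_1 × A_2) × A_3) × A_4): (A_1 × A_2): 3×109 by 109×6 → 3×6, cost 3·109·6 = 1962; ((A_1 × A_2) × A_3): 3×6 by 6×73 → 3×73, cost 3·6·73 = 1314; cumulative 3276; (((A_1 × A_2) × A_3) × A_4): 3×73 by 73×145 → 3×145, cost 3·73·145 = 31755; cumulative 35031. Total 35031.
Order B = (A_1 × (A_2 × (A_3 × A_4))): (A_3 × A_4): 6×73 by 73×145 → 6×145, cost 6·73·145 = 63510; (A_2 × (A_3 × A_4)): 109×6 by 6×145 → 109×145, cost 109·6·145 = 94830; cumulative 158340; (A_1 × (A_2 × (A_3 × A_4))): 3×109 by 109×145 → 3×145, cost 3·109·145 = 47415; cumulative 205755. Total 205755.
Difference: |35031 − 205755| = 170724.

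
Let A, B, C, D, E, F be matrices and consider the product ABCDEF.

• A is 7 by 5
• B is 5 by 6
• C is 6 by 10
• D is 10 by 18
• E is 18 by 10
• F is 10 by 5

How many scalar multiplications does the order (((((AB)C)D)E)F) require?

3500

(AB): 7×5 by 5×6 → 7×6, cost 7·5·6 = 210
((AB)C): 7×6 by 6×10 → 7×10, cost 7·6·10 = 420; cumulative 630
(((AB)C)D): 7×10 by 10×18 → 7×18, cost 7·10·18 = 1260; cumulative 1890
((((AB)C)D)E): 7×18 by 18×10 → 7×10, cost 7·18·10 = 1260; cumulative 3150
(((((AB)C)D)E)F): 7×10 by 10×5 → 7×5, cost 7·10·5 = 350; cumulative 3500
Total: 3500 scalar multiplications.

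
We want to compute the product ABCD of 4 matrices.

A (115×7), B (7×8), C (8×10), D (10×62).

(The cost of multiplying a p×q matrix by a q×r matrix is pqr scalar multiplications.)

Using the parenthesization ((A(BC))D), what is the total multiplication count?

(BC): 7×8 by 8×10 → 7×10, cost 7·8·10 = 560
(A(BC)): 115×7 by 7×10 → 115×10, cost 115·7·10 = 8050; cumulative 8610
((A(BC))D): 115×10 by 10×62 → 115×62, cost 115·10·62 = 71300; cumulative 79910
Total: 79910 scalar multiplications.

79910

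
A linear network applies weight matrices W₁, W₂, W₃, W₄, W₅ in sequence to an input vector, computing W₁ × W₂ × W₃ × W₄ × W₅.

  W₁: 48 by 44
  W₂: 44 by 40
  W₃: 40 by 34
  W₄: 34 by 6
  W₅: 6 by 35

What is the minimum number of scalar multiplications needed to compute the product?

41472

Adjacent pairs: W₁W₂ = 48·44·40 = 84480; W₂W₃ = 44·40·34 = 59840; W₃W₄ = 40·34·6 = 8160; W₄W₅ = 34·6·35 = 7140.
Length 3: W₁..W₃: k=1: 0+59840+48·44·34=131648; k=2: 84480+0+48·40·34=149760 → min 131648 | W₂..W₄: k=2: 0+8160+44·40·6=18720; k=3: 59840+0+44·34·6=68816 → min 18720 | W₃..W₅: k=3: 0+7140+40·34·35=54740; k=4: 8160+0+40·6·35=16560 → min 16560.
Length 4: W₁..W₄: k=1: 0+18720+48·44·6=31392; k=2: 84480+8160+48·40·6=104160; k=3: 131648+0+48·34·6=141440 → min 31392 | W₂..W₅: k=2: 0+16560+44·40·35=78160; k=3: 59840+7140+44·34·35=119340; k=4: 18720+0+44·6·35=27960 → min 27960.
Length 5: W₁..W₅: k=1: 0+27960+48·44·35=101880; k=2: 84480+16560+48·40·35=168240; k=3: 131648+7140+48·34·35=195908; k=4: 31392+0+48·6·35=41472 → min 41472.
Optimal order: ((W₁ × (W₂ × (W₃ × W₄))) × W₅) with cost 41472.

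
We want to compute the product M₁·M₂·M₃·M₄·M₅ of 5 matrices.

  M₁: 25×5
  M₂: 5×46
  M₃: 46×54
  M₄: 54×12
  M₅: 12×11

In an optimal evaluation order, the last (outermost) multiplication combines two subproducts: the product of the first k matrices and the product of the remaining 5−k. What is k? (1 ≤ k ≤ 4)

1

Adjacent pairs: M₁M₂ = 25·5·46 = 5750; M₂M₃ = 5·46·54 = 12420; M₃M₄ = 46·54·12 = 29808; M₄M₅ = 54·12·11 = 7128.
Length 3: M₁..M₃: k=1: 0+12420+25·5·54=19170; k=2: 5750+0+25·46·54=67850 → min 19170 | M₂..M₄: k=2: 0+29808+5·46·12=32568; k=3: 12420+0+5·54·12=15660 → min 15660 | M₃..M₅: k=3: 0+7128+46·54·11=34452; k=4: 29808+0+46·12·11=35880 → min 34452.
Length 4: M₁..M₄: k=1: 0+15660+25·5·12=17160; k=2: 5750+29808+25·46·12=49358; k=3: 19170+0+25·54·12=35370 → min 17160 | M₂..M₅: k=2: 0+34452+5·46·11=36982; k=3: 12420+7128+5·54·11=22518; k=4: 15660+0+5·12·11=16320 → min 16320.
Top-level splits: k=1: (M₁..M₁)·(M₂..M₅) → 0+16320+25·5·11 = 17695; k=2: (M₁..M₂)·(M₃..M₅) → 5750+34452+25·46·11 = 52852; k=3: (M₁..M₃)·(M₄..M₅) → 19170+7128+25·54·11 = 41148; k=4: (M₁..M₄)·(M₅..M₅) → 17160+0+25·12·11 = 20460.
Best split is after M₁, i.e. k = 1.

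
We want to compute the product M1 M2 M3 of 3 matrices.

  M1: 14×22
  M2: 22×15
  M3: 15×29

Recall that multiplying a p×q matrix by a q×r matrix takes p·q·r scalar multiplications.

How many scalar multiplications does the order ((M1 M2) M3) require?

10710

(M1 M2): 14×22 by 22×15 → 14×15, cost 14·22·15 = 4620
((M1 M2) M3): 14×15 by 15×29 → 14×29, cost 14·15·29 = 6090; cumulative 10710
Total: 10710 scalar multiplications.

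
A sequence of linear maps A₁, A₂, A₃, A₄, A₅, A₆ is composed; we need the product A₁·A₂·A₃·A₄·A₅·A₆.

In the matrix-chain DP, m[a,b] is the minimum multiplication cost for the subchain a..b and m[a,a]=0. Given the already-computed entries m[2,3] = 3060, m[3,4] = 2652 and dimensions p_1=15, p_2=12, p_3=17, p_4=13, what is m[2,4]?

m[2,4] = min over k∈[2,3] of m[2,k]+m[k+1,4]+p_{1}·p_k·p_{4}.
k=2: 0 + 2652 + 15·12·13 = 4992; k=3: 3060 + 0 + 15·17·13 = 6375.
Minimum: 4992 at k=2.

4992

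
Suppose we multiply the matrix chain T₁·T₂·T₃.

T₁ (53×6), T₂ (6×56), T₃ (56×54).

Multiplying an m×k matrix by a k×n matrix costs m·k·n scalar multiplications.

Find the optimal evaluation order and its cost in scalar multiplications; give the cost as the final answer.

35316

(T₁·(T₂·T₃)): cost 35316.
((T₁·T₂)·T₃): cost 178080.
Optimal: (T₁·(T₂·T₃)) with cost 35316.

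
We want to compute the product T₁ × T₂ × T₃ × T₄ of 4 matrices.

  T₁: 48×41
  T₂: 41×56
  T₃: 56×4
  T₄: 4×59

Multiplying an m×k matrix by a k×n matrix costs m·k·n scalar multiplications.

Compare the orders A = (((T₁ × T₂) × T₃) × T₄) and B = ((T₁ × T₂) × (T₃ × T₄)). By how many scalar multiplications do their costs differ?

Order A = (((T₁ × T₂) × T₃) × T₄): (T₁ × T₂): 48×41 by 41×56 → 48×56, cost 48·41·56 = 110208; ((T₁ × T₂) × T₃): 48×56 by 56×4 → 48×4, cost 48·56·4 = 10752; cumulative 120960; (((T₁ × T₂) × T₃) × T₄): 48×4 by 4×59 → 48×59, cost 48·4·59 = 11328; cumulative 132288. Total 132288.
Order B = ((T₁ × T₂) × (T₃ × T₄)): (T₁ × T₂): 48×41 by 41×56 → 48×56, cost 48·41·56 = 110208; (T₃ × T₄): 56×4 by 4×59 → 56×59, cost 56·4·59 = 13216; ((T₁ × T₂) × (T₃ × T₄)): 48×56 by 56×59 → 48×59, cost 48·56·59 = 158592; cumulative 282016. Total 282016.
Difference: |132288 − 282016| = 149728.

149728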